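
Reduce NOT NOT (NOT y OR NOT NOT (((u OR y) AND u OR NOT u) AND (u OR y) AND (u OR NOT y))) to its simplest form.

NOT y OR u

NOT NOT (NOT y OR NOT NOT (((u OR y) AND u OR NOT u) AND (u OR y) AND (u OR NOT y)))
= NOT NOT (NOT y OR NOT NOT ((u OR NOT u) AND (u OR y) AND (u OR NOT y)))   (absorption)
= NOT y OR NOT NOT ((u OR NOT u) AND (u OR y) AND (u OR NOT y))   (double negation)
= NOT y OR NOT NOT ((u OR y) AND (u OR NOT y))   (complement / identity)
= NOT y OR NOT NOT (u OR y AND NOT y)   (distribution)
= NOT y OR NOT NOT u   (complement / identity)
= NOT y OR u   (double negation)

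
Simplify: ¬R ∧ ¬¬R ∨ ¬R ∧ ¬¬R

False

¬R ∧ ¬¬R ∨ ¬R ∧ ¬¬R
= ¬R ∧ ¬¬R   (idempotence)
= ¬R ∧ R   (double negation)
= False   (complement)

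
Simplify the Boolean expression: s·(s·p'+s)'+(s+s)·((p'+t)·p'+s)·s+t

s·(s·p'+s)'+(s+s)·((p'+t)·p'+s)·s+t
= s·(s·p'+s)'+(s+s)·(p'+s)·s+t   (absorption)
= s·s'+(s+s)·(p'+s)·s+t   (absorption)
= s·s'+(s+s·p')·s+t   (distribution)
= s·s'+s·s+t   (absorption)
= s+t   (distribution)

s+t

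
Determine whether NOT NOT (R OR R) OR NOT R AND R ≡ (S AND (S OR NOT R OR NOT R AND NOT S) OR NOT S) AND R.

E1: NOT NOT (R OR R) OR NOT R AND R
    = NOT NOT R OR NOT R AND R   [idempotence]
    = R OR NOT R AND R   [double negation]
    = R   [complement / identity]
E2: (S AND (S OR NOT R OR NOT R AND NOT S) OR NOT S) AND R
    = (S AND (S OR NOT R) OR NOT S) AND R   [absorption]
    = (S OR NOT S) AND R   [absorption]
    = R   [complement / identity]
Both reduce to R, so they are equivalent.

Yes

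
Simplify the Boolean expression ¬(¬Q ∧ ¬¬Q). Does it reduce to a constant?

¬(¬Q ∧ ¬¬Q)
= Q ∨ ¬Q   (De Morgan)
= True   (complement)

True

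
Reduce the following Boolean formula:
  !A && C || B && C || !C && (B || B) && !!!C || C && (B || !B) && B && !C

!A && C || B && C || !C && (B || B) && !!!C || C && (B || !B) && B && !C
= !A && C || B && C || !C && (B || B) && !C || C && (B || !B) && B && !C   [double negation]
= !A && C || B && C || !C && (B || B) && !C || C && B && !C   [complement / identity]
= !A && C || B && C || !C && B && !C || C && B && !C   [idempotence]
= !A && C || B && C || B && !C   [distribution]
= !A && C || B   [distribution]

!A && C || B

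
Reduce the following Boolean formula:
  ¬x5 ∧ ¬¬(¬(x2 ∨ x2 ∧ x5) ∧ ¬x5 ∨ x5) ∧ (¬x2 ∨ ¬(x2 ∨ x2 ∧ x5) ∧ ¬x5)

¬x5 ∧ ¬x2

¬x5 ∧ ¬¬(¬(x2 ∨ x2 ∧ x5) ∧ ¬x5 ∨ x5) ∧ (¬x2 ∨ ¬(x2 ∨ x2 ∧ x5) ∧ ¬x5)
= ¬x5 ∧ (¬(x2 ∨ x2 ∧ x5) ∧ ¬x5 ∨ x5) ∧ (¬x2 ∨ ¬(x2 ∨ x2 ∧ x5) ∧ ¬x5)   [double negation]
= ¬x5 ∧ (x5 ∧ ¬x2 ∨ ¬(x2 ∨ x2 ∧ x5) ∧ ¬x5)   [distribution]
= ¬x5 ∧ (x5 ∧ ¬x2 ∨ ¬x2 ∧ ¬x5)   [absorption]
= ¬x5 ∧ ¬x2   [distribution]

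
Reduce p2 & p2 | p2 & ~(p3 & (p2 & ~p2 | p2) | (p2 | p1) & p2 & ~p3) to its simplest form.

p2 & p2 | p2 & ~(p3 & (p2 & ~p2 | p2) | (p2 | p1) & p2 & ~p3)
= p2 & p2 | p2 & ~(p3 & (p2 & ~p2 | p2) | p2 & ~p3)
= p2 & p2 | p2 & ~(p3 & p2 | p2 & ~p3)
= p2 & p2 | p2 & ~p2
= p2

p2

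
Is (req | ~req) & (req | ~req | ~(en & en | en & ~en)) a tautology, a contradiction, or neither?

(req | ~req) & (req | ~req | ~(en & en | en & ~en))
= (req | ~req) & (req | ~req | ~en)   [distribution]
= req | ~req   [absorption]
= 1   [complement]

tautology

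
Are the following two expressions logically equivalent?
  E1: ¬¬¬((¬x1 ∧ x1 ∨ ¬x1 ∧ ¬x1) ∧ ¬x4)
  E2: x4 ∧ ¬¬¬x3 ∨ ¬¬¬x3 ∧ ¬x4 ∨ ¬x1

No

E1: ¬¬¬((¬x1 ∧ x1 ∨ ¬x1 ∧ ¬x1) ∧ ¬x4)
    = ¬¬¬(¬x1 ∧ ¬x4)
    = ¬¬(x1 ∨ x4)
    = x1 ∨ x4
E2: x4 ∧ ¬¬¬x3 ∨ ¬¬¬x3 ∧ ¬x4 ∨ ¬x1
    = ¬¬¬x3 ∨ ¬x1
    = ¬x3 ∨ ¬x1
These differ: at x1=0, x3=1, x4=0, E1 = 0 but E2 = 1.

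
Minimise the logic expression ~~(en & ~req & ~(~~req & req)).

~~(en & ~req & ~(~~req & req))
= en & ~req & ~(~~req & req)
= en & ~req & ~(req & req)
= en & ~req & ~req
= en & ~req

en & ~req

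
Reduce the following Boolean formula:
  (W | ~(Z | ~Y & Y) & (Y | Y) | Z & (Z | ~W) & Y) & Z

(W | ~(Z | ~Y & Y) & (Y | Y) | Z & (Z | ~W) & Y) & Z
= (W | ~(Z | ~Y & Y) & (Y | Y) | Z & Y) & Z
= (W | ~(Z | ~Y & Y) & Y | Z & Y) & Z
= (W | ~Z & Y | Z & Y) & Z
= (W | Y) & Z

(W | Y) & Z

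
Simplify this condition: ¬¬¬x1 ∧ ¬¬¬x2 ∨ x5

¬x1 ∧ ¬x2 ∨ x5

¬¬¬x1 ∧ ¬¬¬x2 ∨ x5
= ¬¬¬x1 ∧ ¬x2 ∨ x5   — double negation
= ¬x1 ∧ ¬x2 ∨ x5   — double negation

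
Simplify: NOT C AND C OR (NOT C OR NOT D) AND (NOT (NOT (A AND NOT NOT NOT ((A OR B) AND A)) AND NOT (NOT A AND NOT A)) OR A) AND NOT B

NOT C AND C OR (NOT C OR NOT D) AND (NOT (NOT (A AND NOT NOT NOT ((A OR B) AND A)) AND NOT (NOT A AND NOT A)) OR A) AND NOT B
= NOT C AND C OR (NOT C OR NOT D) AND (NOT (NOT (A AND NOT NOT NOT A) AND NOT (NOT A AND NOT A)) OR A) AND NOT B   (absorption)
= NOT C AND C OR (NOT C OR NOT D) AND (A AND NOT NOT NOT A OR NOT A AND NOT A OR A) AND NOT B   (De Morgan)
= NOT C AND C OR (NOT C OR NOT D) AND (A AND NOT A OR NOT A AND NOT A OR A) AND NOT B   (double negation)
= NOT C AND C OR (NOT C OR NOT D) AND (NOT A OR A) AND NOT B   (distribution)
= (NOT C OR NOT D) AND (NOT A OR A) AND NOT B   (complement / identity)
= (NOT C OR NOT D) AND NOT B   (complement / identity)

(NOT C OR NOT D) AND NOT B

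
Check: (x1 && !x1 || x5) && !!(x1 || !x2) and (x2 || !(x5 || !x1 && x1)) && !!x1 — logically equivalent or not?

No

E1: (x1 && !x1 || x5) && !!(x1 || !x2)
    = x5 && !!(x1 || !x2)   [complement / identity]
    = x5 && (x1 || !x2)   [double negation]
E2: (x2 || !(x5 || !x1 && x1)) && !!x1
    = (x2 || !(x5 || !x1 && x1)) && x1   [double negation]
    = (x2 || !x5) && x1   [complement / identity]
These differ: at x1=0, x2=0, x5=1, E1 = 1 but E2 = 0.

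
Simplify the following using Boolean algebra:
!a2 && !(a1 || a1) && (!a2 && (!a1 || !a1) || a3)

!a2 && !(a1 || a1) && (!a2 && (!a1 || !a1) || a3)
= !a2 && !(a1 || a1) && (!a2 && !a1 || a3)   (idempotence)
= !a2 && !a1 && (!a2 && !a1 || a3)   (idempotence)
= !a2 && !a1   (absorption)

!a2 && !a1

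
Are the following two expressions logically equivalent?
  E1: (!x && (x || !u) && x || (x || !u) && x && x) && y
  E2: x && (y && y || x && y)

E1: (!x && (x || !u) && x || (x || !u) && x && x) && y
    = (x || !u) && x && y   (distribution)
    = x && y   (absorption)
E2: x && (y && y || x && y)
    = x && y && (y || x)   (distribution)
    = x && y   (absorption)
Both reduce to x && y, so they are equivalent.

Yes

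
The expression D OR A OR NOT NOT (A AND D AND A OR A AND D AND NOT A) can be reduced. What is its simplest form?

D OR A OR NOT NOT (A AND D AND A OR A AND D AND NOT A)
= D OR A OR NOT NOT (A AND D)   (distribution)
= D OR A OR A AND D   (double negation)
= D OR A   (absorption)

D OR A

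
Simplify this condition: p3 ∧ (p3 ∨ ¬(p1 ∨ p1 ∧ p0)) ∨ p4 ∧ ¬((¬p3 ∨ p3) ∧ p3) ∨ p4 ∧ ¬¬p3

p3 ∧ (p3 ∨ ¬(p1 ∨ p1 ∧ p0)) ∨ p4 ∧ ¬((¬p3 ∨ p3) ∧ p3) ∨ p4 ∧ ¬¬p3
= p3 ∧ (p3 ∨ ¬p1) ∨ p4 ∧ ¬((¬p3 ∨ p3) ∧ p3) ∨ p4 ∧ ¬¬p3   (absorption)
= p3 ∧ (p3 ∨ ¬p1) ∨ p4 ∧ ¬p3 ∨ p4 ∧ ¬¬p3   (complement / identity)
= p3 ∨ p4 ∧ ¬p3 ∨ p4 ∧ ¬¬p3   (absorption)
= p3 ∨ p4 ∧ ¬p3 ∨ p4 ∧ p3   (double negation)
= p3 ∨ p4   (distribution)

p3 ∨ p4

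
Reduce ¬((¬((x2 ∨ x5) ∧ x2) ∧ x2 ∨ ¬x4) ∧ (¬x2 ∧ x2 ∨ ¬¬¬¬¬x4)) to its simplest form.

¬((¬((x2 ∨ x5) ∧ x2) ∧ x2 ∨ ¬x4) ∧ (¬x2 ∧ x2 ∨ ¬¬¬¬¬x4))
= ¬((¬((x2 ∨ x5) ∧ x2) ∧ x2 ∨ ¬x4) ∧ (¬x2 ∧ x2 ∨ ¬¬¬x4))
= ¬((¬((x2 ∨ x5) ∧ x2) ∧ x2 ∨ ¬x4) ∧ (¬x2 ∧ x2 ∨ ¬x4))
= ¬((¬x2 ∧ x2 ∨ ¬x4) ∧ (¬x2 ∧ x2 ∨ ¬x4))
= ¬(¬x2 ∧ x2 ∨ ¬x4)
= ¬¬x4
= x4

x4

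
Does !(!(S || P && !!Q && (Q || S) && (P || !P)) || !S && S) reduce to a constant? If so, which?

no

!(!(S || P && !!Q && (Q || S) && (P || !P)) || !S && S)
= !!(S || P && !!Q && (Q || S) && (P || !P))   [complement / identity]
= !!(S || P && Q && (Q || S) && (P || !P))   [double negation]
= !!(S || P && Q && (P || !P))   [absorption]
= !!(S || P && Q)   [complement / identity]
= S || P && Q   [double negation]
This depends on P, Q, S, so it is not a constant.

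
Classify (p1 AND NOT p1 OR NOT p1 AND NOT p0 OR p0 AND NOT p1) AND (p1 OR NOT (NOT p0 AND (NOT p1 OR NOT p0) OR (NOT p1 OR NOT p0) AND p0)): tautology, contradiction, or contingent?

contradiction

(p1 AND NOT p1 OR NOT p1 AND NOT p0 OR p0 AND NOT p1) AND (p1 OR NOT (NOT p0 AND (NOT p1 OR NOT p0) OR (NOT p1 OR NOT p0) AND p0))
= (p1 AND NOT p1 OR NOT p1 AND NOT p0 OR p0 AND NOT p1) AND (p1 OR NOT (NOT p1 OR NOT p0))   — distribution
= (p1 AND NOT p1 OR NOT p1 AND NOT p0 OR p0 AND NOT p1) AND (p1 OR p1 AND p0)   — De Morgan
= (p1 AND NOT p1 OR NOT p1) AND (p1 OR p1 AND p0)   — distribution
= NOT p1 AND (p1 OR p1 AND p0)   — complement / identity
= NOT p1 AND p1   — absorption
= FALSE   — complement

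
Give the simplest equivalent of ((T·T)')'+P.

T+P

((T·T)')'+P
= (T')'+P
= T+P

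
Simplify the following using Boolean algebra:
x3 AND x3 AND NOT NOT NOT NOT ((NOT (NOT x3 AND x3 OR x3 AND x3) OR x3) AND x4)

x3 AND x4

x3 AND x3 AND NOT NOT NOT NOT ((NOT (NOT x3 AND x3 OR x3 AND x3) OR x3) AND x4)
= x3 AND x3 AND NOT NOT ((NOT (NOT x3 AND x3 OR x3 AND x3) OR x3) AND x4)   [double negation]
= x3 AND x3 AND NOT NOT ((NOT x3 OR x3) AND x4)   [distribution]
= x3 AND x3 AND NOT NOT x4   [complement / identity]
= x3 AND NOT NOT x4   [idempotence]
= x3 AND x4   [double negation]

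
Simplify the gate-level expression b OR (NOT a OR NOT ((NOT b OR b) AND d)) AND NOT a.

b OR (NOT a OR NOT ((NOT b OR b) AND d)) AND NOT a
= b OR (NOT a OR NOT d) AND NOT a   — complement / identity
= b OR NOT a   — absorption

b OR NOT a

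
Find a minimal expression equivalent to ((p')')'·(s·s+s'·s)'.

((p')')'·(s·s+s'·s)'
= p'·(s·s+s'·s)'   — double negation
= p'·s'   — distribution

p'·s'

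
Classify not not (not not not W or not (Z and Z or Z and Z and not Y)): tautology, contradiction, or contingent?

not not (not not not W or not (Z and Z or Z and Z and not Y))
= not not not W or not (Z and Z or Z and Z and not Y)   [double negation]
= not not not W or not (Z and Z)   [absorption]
= not not not W or not Z   [idempotence]
= not W or not Z   [double negation]
This depends on W, Z, so it is not a constant.

contingent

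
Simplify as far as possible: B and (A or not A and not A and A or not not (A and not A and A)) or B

B and (A or not A and not A and A or not not (A and not A and A)) or B
= B and (A or not A and not A and A or A and not A and A) or B   (double negation)
= B and (A or not A and A) or B   (distribution)
= B and A or B   (complement / identity)
= B   (absorption)

B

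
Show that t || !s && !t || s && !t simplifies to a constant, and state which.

true

t || !s && !t || s && !t
= t || !t   [distribution]
= true   [complement]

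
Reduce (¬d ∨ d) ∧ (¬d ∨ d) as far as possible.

True

(¬d ∨ d) ∧ (¬d ∨ d)
= ¬d ∨ d   — idempotence
= True   — complement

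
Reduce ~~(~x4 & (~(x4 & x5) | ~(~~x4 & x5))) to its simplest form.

~x4

~~(~x4 & (~(x4 & x5) | ~(~~x4 & x5)))
= ~~(~x4 & (~(x4 & x5) | ~(x4 & x5)))   — double negation
= ~~(~x4 & ~(x4 & x5))   — idempotence
= ~(x4 | x4 & x5)   — De Morgan
= ~x4   — absorption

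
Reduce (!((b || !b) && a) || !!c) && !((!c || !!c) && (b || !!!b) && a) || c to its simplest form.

(!((b || !b) && a) || !!c) && !((!c || !!c) && (b || !!!b) && a) || c
= (!((b || !b) && a) || c) && !((!c || !!c) && (b || !!!b) && a) || c
= (!((b || !b) && a) || c) && !((!c || !!c) && (b || !b) && a) || c
= (!((b || !b) && a) || c) && !((!c || c) && (b || !b) && a) || c
= (!((b || !b) && a) || c) && !((b || !b) && a) || c
= !((b || !b) && a) || c
= !a || c

!a || c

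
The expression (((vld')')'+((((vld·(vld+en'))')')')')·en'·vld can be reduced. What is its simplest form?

en'·vld

(((vld')')'+((((vld·(vld+en'))')')')')·en'·vld
= (((vld')')'+(((vld')')')')·en'·vld   — absorption
= (((vld')')'+(vld')')·en'·vld   — double negation
= (((vld')')'+vld)·en'·vld   — double negation
= (vld'+vld)·en'·vld   — double negation
= en'·vld   — complement / identity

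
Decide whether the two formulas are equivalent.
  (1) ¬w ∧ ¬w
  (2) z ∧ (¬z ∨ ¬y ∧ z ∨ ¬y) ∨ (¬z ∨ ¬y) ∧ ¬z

No

E1: ¬w ∧ ¬w
    = ¬w   (idempotence)
E2: z ∧ (¬z ∨ ¬y ∧ z ∨ ¬y) ∨ (¬z ∨ ¬y) ∧ ¬z
    = z ∧ (¬z ∨ ¬y) ∨ (¬z ∨ ¬y) ∧ ¬z   (absorption)
    = ¬z ∨ ¬y   (distribution)
These differ: at w=1, y=0, z=0, E1 = 0 but E2 = 1.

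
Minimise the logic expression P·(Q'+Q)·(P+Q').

P·(Q'+Q)·(P+Q')
= P·(P+Q')   (complement / identity)
= P   (absorption)

P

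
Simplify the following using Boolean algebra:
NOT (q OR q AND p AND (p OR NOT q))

NOT q

NOT (q OR q AND p AND (p OR NOT q))
= NOT (q OR q AND p)
= NOT q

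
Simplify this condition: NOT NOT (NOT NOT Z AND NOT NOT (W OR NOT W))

NOT NOT (NOT NOT Z AND NOT NOT (W OR NOT W))
= NOT (NOT Z OR NOT (W OR NOT W))
= Z AND (W OR NOT W)
= Z

Z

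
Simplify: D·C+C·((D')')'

D·C+C·((D')')'
= D·C+C·D'   (double negation)
= (D+D')·C   (distribution)
= C   (complement / identity)

C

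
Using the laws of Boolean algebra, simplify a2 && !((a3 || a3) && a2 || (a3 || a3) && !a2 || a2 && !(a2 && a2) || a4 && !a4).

a2 && !((a3 || a3) && a2 || (a3 || a3) && !a2 || a2 && !(a2 && a2) || a4 && !a4)
= a2 && !((a3 || a3) && a2 || (a3 || a3) && !a2 || a2 && !(a2 && a2))
= a2 && !(a3 || a3 || a2 && !(a2 && a2))
= a2 && !(a3 || a3 || a2 && !a2)
= a2 && !(a3 || a2 && !a2)
= a2 && !a3

a2 && !a3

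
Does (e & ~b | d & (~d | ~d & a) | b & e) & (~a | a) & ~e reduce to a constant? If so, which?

(e & ~b | d & (~d | ~d & a) | b & e) & (~a | a) & ~e
= (e & ~b | d & (~d | ~d & a) | b & e) & ~e
= (e & ~b | d & ~d | b & e) & ~e
= (e & ~b | b & e) & ~e
= e & ~e
= 0

yes, False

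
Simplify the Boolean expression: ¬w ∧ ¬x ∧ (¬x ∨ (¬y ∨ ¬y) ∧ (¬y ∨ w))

¬w ∧ ¬x ∧ (¬x ∨ (¬y ∨ ¬y) ∧ (¬y ∨ w))
= ¬w ∧ ¬x ∧ (¬x ∨ ¬y ∨ ¬y ∧ w)   [distribution]
= ¬w ∧ ¬x ∧ (¬x ∨ ¬y)   [absorption]
= ¬w ∧ ¬x   [absorption]

¬w ∧ ¬x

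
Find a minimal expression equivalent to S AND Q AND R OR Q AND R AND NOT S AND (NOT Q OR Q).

S AND Q AND R OR Q AND R AND NOT S AND (NOT Q OR Q)
= S AND Q AND R OR Q AND R AND NOT S   [complement / identity]
= Q AND R   [distribution]

Q AND R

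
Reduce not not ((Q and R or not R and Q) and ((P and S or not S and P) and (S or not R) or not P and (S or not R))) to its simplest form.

Q and (S or not R)

not not ((Q and R or not R and Q) and ((P and S or not S and P) and (S or not R) or not P and (S or not R)))
= (Q and R or not R and Q) and ((P and S or not S and P) and (S or not R) or not P and (S or not R))   (double negation)
= (Q and R or not R and Q) and (P and (S or not R) or not P and (S or not R))   (distribution)
= Q and (P and (S or not R) or not P and (S or not R))   (distribution)
= Q and (S or not R)   (distribution)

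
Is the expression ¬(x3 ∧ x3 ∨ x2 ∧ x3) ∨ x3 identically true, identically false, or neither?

identically true

¬(x3 ∧ x3 ∨ x2 ∧ x3) ∨ x3
= ¬((x3 ∨ x2) ∧ x3) ∨ x3
= ¬x3 ∨ x3
= True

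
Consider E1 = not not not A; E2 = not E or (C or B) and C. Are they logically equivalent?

No

E1: not not not A
    = not A   [double negation]
E2: not E or (C or B) and C
    = not E or C   [absorption]
These differ: at A=1, B=0, C=0, E=0, E1 = 0 but E2 = 1.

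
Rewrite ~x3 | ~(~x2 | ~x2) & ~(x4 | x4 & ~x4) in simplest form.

~x3 | ~(~x2 | ~x2) & ~(x4 | x4 & ~x4)
= ~x3 | x2 & x2 & ~(x4 | x4 & ~x4)
= ~x3 | x2 & ~(x4 | x4 & ~x4)
= ~x3 | x2 & ~x4

~x3 | x2 & ~x4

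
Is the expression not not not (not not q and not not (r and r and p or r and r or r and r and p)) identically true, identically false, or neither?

neither

not not not (not not q and not not (r and r and p or r and r or r and r and p))
= not (not not q and not not (r and r and p or r and r or r and r and p))
= not (not not q and not not (r and r or r and r and p))
= not q or not (r and r or r and r and p)
= not q or not (r and r)
= not q or not r
This depends on q, r, so it is not a constant.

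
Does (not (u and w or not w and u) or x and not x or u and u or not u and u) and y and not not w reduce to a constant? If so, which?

no

(not (u and w or not w and u) or x and not x or u and u or not u and u) and y and not not w
= (not u or x and not x or u and u or not u and u) and y and not not w   — distribution
= (not u or x and not x or u) and y and not not w   — distribution
= (not u or u) and y and not not w   — complement / identity
= (not u or u) and y and w   — double negation
= y and w   — complement / identity
This depends on w, y, so it is not a constant.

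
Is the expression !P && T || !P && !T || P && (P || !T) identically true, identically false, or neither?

!P && T || !P && !T || P && (P || !T)
= !P || P && (P || !T)   [distribution]
= !P || P   [absorption]
= true   [complement]

identically true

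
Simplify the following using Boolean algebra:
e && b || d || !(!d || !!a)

e && b || d || !(!d || !!a)
= e && b || d || d && !a   — De Morgan
= e && b || d   — absorption

e && b || d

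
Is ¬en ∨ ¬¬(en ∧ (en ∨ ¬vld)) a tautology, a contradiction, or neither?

tautology

¬en ∨ ¬¬(en ∧ (en ∨ ¬vld))
= ¬en ∨ en ∧ (en ∨ ¬vld)   [double negation]
= ¬en ∨ en   [absorption]
= True   [complement]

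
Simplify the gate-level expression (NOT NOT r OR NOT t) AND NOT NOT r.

r

(NOT NOT r OR NOT t) AND NOT NOT r
= NOT NOT r   (absorption)
= r   (double negation)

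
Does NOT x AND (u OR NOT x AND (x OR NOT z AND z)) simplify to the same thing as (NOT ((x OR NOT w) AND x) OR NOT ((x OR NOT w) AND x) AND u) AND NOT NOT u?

Yes

E1: NOT x AND (u OR NOT x AND (x OR NOT z AND z))
    = NOT x AND (u OR NOT x AND x)
    = NOT x AND u
E2: (NOT ((x OR NOT w) AND x) OR NOT ((x OR NOT w) AND x) AND u) AND NOT NOT u
    = NOT ((x OR NOT w) AND x) AND NOT NOT u
    = NOT x AND NOT NOT u
    = NOT x AND u
Both reduce to NOT x AND u, so they are equivalent.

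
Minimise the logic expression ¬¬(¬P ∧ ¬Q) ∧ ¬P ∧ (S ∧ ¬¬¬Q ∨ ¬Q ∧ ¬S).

¬P ∧ ¬Q

¬¬(¬P ∧ ¬Q) ∧ ¬P ∧ (S ∧ ¬¬¬Q ∨ ¬Q ∧ ¬S)
= ¬¬(¬P ∧ ¬Q) ∧ ¬P ∧ (S ∧ ¬Q ∨ ¬Q ∧ ¬S)   — double negation
= ¬¬(¬P ∧ ¬Q) ∧ ¬P ∧ ¬Q   — distribution
= ¬P ∧ ¬Q ∧ ¬P ∧ ¬Q   — double negation
= ¬P ∧ ¬Q   — idempotence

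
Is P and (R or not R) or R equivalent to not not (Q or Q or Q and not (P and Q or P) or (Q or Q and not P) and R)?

No

E1: P and (R or not R) or R
    = P or R
E2: not not (Q or Q or Q and not (P and Q or P) or (Q or Q and not P) and R)
    = not not (Q or Q or Q and not P or (Q or Q and not P) and R)
    = not not (Q or Q or Q and not P)
    = not not (Q or Q)
    = Q or Q
    = Q
These differ: at P=1, Q=0, R=0, E1 = 1 but E2 = 0.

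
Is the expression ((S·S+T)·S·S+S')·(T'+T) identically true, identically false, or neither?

((S·S+T)·S·S+S')·(T'+T)
= (S·S+S')·(T'+T)   (absorption)
= (S+S')·(T'+T)   (idempotence)
= S+S'   (complement / identity)
= 1   (complement)

identically true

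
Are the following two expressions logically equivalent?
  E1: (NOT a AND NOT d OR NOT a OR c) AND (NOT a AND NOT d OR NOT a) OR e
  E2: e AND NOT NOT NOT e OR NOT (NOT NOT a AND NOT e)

E1: (NOT a AND NOT d OR NOT a OR c) AND (NOT a AND NOT d OR NOT a) OR e
    = NOT a AND NOT d OR NOT a OR e   — absorption
    = NOT a OR e   — absorption
E2: e AND NOT NOT NOT e OR NOT (NOT NOT a AND NOT e)
    = e AND NOT NOT NOT e OR NOT a OR e   — De Morgan
    = e AND NOT e OR NOT a OR e   — double negation
    = NOT a OR e   — complement / identity
Both reduce to NOT a OR e, so they are equivalent.

Yes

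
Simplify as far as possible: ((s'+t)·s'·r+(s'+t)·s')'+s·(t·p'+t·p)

((s'+t)·s'·r+(s'+t)·s')'+s·(t·p'+t·p)
= ((s'+t)·s')'+s·(t·p'+t·p)   — absorption
= ((s'+t)·s')'+s·t   — distribution
= (s')'+s·t   — absorption
= s+s·t   — double negation
= s   — absorption

s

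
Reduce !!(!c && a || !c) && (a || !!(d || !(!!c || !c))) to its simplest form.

!c && (a || d)

!!(!c && a || !c) && (a || !!(d || !(!!c || !c)))
= !!!c && (a || !!(d || !(!!c || !c)))
= !!!c && (a || d || !(!!c || !c))
= !!!c && (a || d || !c && c)
= !!!c && (a || d)
= !c && (a || d)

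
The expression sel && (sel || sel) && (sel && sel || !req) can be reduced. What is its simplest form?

sel && (sel || sel) && (sel && sel || !req)
= sel && sel && (sel && sel || !req)   (idempotence)
= sel && sel   (absorption)
= sel   (idempotence)

sel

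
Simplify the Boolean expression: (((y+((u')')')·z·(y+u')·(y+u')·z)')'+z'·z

(((y+((u')')')·z·(y+u')·(y+u')·z)')'+z'·z
= (((y+((u')')')·z·(y+u')·z)')'+z'·z   [idempotence]
= (((y+((u')')')·z·(y+u')·z)')'   [complement / identity]
= (((y+u')·z·(y+u')·z)')'   [double negation]
= (y+u')·z·(y+u')·z   [double negation]
= (y+u')·z   [idempotence]

(y+u')·z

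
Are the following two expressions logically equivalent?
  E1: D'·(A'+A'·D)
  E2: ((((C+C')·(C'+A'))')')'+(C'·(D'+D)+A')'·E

No

E1: D'·(A'+A'·D)
    = D'·A'
E2: ((((C+C')·(C'+A'))')')'+(C'·(D'+D)+A')'·E
    = ((((C+C')·(C'+A'))')')'+(C'+A')'·E
    = (((C'+A')')')'+(C'+A')'·E
    = (C'+A')'+(C'+A')'·E
    = (C'+A')'
    = C·A
These differ: at A=0, C=1, D=0, E=1, E1 = 1 but E2 = 0.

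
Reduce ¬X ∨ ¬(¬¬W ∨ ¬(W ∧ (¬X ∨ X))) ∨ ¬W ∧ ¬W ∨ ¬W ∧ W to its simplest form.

¬X ∨ ¬(¬¬W ∨ ¬(W ∧ (¬X ∨ X))) ∨ ¬W ∧ ¬W ∨ ¬W ∧ W
= ¬X ∨ ¬(¬¬W ∨ ¬W) ∨ ¬W ∧ ¬W ∨ ¬W ∧ W   (complement / identity)
= ¬X ∨ ¬(¬¬W ∨ ¬W) ∨ ¬W   (distribution)
= ¬X ∨ ¬W ∧ W ∨ ¬W   (De Morgan)
= ¬X ∨ ¬W   (complement / identity)

¬X ∨ ¬W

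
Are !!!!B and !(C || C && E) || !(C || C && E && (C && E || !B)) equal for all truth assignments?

No

E1: !!!!B
    = !!B
    = B
E2: !(C || C && E) || !(C || C && E && (C && E || !B))
    = !(C || C && E) || !(C || C && E)
    = !(C || C && E)
    = !C
These differ: at B=0, C=0, E=0, E1 = 0 but E2 = 1.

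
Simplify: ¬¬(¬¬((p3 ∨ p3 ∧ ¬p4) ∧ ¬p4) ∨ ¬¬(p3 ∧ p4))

¬¬(¬¬((p3 ∨ p3 ∧ ¬p4) ∧ ¬p4) ∨ ¬¬(p3 ∧ p4))
= ¬(¬((p3 ∨ p3 ∧ ¬p4) ∧ ¬p4) ∧ ¬(p3 ∧ p4))   (De Morgan)
= ¬(¬(p3 ∧ ¬p4) ∧ ¬(p3 ∧ p4))   (absorption)
= p3 ∧ ¬p4 ∨ p3 ∧ p4   (De Morgan)
= p3   (distribution)

p3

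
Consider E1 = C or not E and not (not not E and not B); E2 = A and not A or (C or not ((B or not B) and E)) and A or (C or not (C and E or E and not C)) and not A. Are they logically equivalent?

E1: C or not E and not (not not E and not B)
    = C or not E and (not E or B)   — De Morgan
    = C or not E   — absorption
E2: A and not A or (C or not ((B or not B) and E)) and A or (C or not (C and E or E and not C)) and not A
    = A and not A or (C or not ((B or not B) and E)) and A or (C or not E) and not A   — distribution
    = (C or not ((B or not B) and E)) and A or (C or not E) and not A   — complement / identity
    = (C or not E) and A or (C or not E) and not A   — complement / identity
    = C or not E   — distribution
Both reduce to C or not E, so they are equivalent.

Yes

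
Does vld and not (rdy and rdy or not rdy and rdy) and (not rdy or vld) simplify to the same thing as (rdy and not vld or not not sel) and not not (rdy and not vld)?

E1: vld and not (rdy and rdy or not rdy and rdy) and (not rdy or vld)
    = vld and not rdy and (not rdy or vld)   (distribution)
    = vld and not rdy   (absorption)
E2: (rdy and not vld or not not sel) and not not (rdy and not vld)
    = (rdy and not vld or sel) and not not (rdy and not vld)   (double negation)
    = (rdy and not vld or sel) and rdy and not vld   (double negation)
    = rdy and not vld   (absorption)
These differ: at rdy=0, sel=1, vld=1, E1 = 1 but E2 = 0.

No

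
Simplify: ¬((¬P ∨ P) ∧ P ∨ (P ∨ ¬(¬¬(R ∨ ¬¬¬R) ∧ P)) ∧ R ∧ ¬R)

¬((¬P ∨ P) ∧ P ∨ (P ∨ ¬(¬¬(R ∨ ¬¬¬R) ∧ P)) ∧ R ∧ ¬R)
= ¬((¬P ∨ P) ∧ P ∨ (P ∨ ¬((R ∨ ¬¬¬R) ∧ P)) ∧ R ∧ ¬R)   (double negation)
= ¬((¬P ∨ P) ∧ P ∨ (P ∨ ¬((R ∨ ¬R) ∧ P)) ∧ R ∧ ¬R)   (double negation)
= ¬((¬P ∨ P) ∧ P ∨ (P ∨ ¬P) ∧ R ∧ ¬R)   (complement / identity)
= ¬(P ∨ (P ∨ ¬P) ∧ R ∧ ¬R)   (complement / identity)
= ¬(P ∨ R ∧ ¬R)   (complement / identity)
= ¬P   (complement / identity)

¬P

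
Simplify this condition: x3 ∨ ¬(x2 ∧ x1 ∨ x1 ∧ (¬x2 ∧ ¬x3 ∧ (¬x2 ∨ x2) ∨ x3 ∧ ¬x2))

x3 ∨ ¬(x2 ∧ x1 ∨ x1 ∧ (¬x2 ∧ ¬x3 ∧ (¬x2 ∨ x2) ∨ x3 ∧ ¬x2))
= x3 ∨ ¬(x2 ∧ x1 ∨ x1 ∧ (¬x2 ∧ ¬x3 ∨ x3 ∧ ¬x2))   [complement / identity]
= x3 ∨ ¬(x2 ∧ x1 ∨ x1 ∧ ¬x2)   [distribution]
= x3 ∨ ¬x1   [distribution]

x3 ∨ ¬x1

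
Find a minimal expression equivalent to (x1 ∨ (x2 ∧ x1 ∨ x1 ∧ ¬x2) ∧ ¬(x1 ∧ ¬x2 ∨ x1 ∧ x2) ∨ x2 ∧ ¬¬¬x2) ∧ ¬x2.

(x1 ∨ (x2 ∧ x1 ∨ x1 ∧ ¬x2) ∧ ¬(x1 ∧ ¬x2 ∨ x1 ∧ x2) ∨ x2 ∧ ¬¬¬x2) ∧ ¬x2
= (x1 ∨ x1 ∧ ¬(x1 ∧ ¬x2 ∨ x1 ∧ x2) ∨ x2 ∧ ¬¬¬x2) ∧ ¬x2
= (x1 ∨ x1 ∧ ¬(x1 ∧ ¬x2 ∨ x1 ∧ x2) ∨ x2 ∧ ¬x2) ∧ ¬x2
= (x1 ∨ x1 ∧ ¬(x1 ∧ ¬x2 ∨ x1 ∧ x2)) ∧ ¬x2
= (x1 ∨ x1 ∧ ¬x1) ∧ ¬x2
= x1 ∧ ¬x2

x1 ∧ ¬x2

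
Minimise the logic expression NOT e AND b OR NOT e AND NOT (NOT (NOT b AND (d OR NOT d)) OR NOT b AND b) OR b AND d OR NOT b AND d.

NOT e AND b OR NOT e AND NOT (NOT (NOT b AND (d OR NOT d)) OR NOT b AND b) OR b AND d OR NOT b AND d
= NOT e AND b OR NOT e AND NOT NOT (NOT b AND (d OR NOT d)) OR b AND d OR NOT b AND d   — complement / identity
= NOT e AND b OR NOT e AND NOT NOT NOT b OR b AND d OR NOT b AND d   — complement / identity
= NOT e AND b OR NOT e AND NOT NOT NOT b OR d   — distribution
= NOT e AND b OR NOT e AND NOT b OR d   — double negation
= NOT e OR d   — distribution

NOT e OR d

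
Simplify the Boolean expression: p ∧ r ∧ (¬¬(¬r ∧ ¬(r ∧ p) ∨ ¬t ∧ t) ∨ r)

p ∧ r

p ∧ r ∧ (¬¬(¬r ∧ ¬(r ∧ p) ∨ ¬t ∧ t) ∨ r)
= p ∧ r ∧ (¬¬(¬r ∧ ¬(r ∧ p)) ∨ r)   (complement / identity)
= p ∧ r ∧ (¬(r ∨ r ∧ p) ∨ r)   (De Morgan)
= p ∧ r ∧ (¬r ∨ r)   (absorption)
= p ∧ r   (complement / identity)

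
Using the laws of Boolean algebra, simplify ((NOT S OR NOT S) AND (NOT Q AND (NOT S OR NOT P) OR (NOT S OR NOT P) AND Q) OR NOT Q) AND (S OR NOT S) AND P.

(NOT S OR NOT Q) AND P

((NOT S OR NOT S) AND (NOT Q AND (NOT S OR NOT P) OR (NOT S OR NOT P) AND Q) OR NOT Q) AND (S OR NOT S) AND P
= ((NOT S OR NOT S) AND (NOT S OR NOT P) OR NOT Q) AND (S OR NOT S) AND P   — distribution
= ((NOT S OR NOT S) AND (NOT S OR NOT P) OR NOT Q) AND P   — complement / identity
= (NOT S AND (NOT S OR NOT P) OR NOT Q) AND P   — idempotence
= (NOT S OR NOT Q) AND P   — absorption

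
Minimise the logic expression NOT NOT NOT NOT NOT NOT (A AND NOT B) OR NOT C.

A AND NOT B OR NOT C

NOT NOT NOT NOT NOT NOT (A AND NOT B) OR NOT C
= NOT NOT NOT NOT (A AND NOT B) OR NOT C   [double negation]
= NOT NOT (A AND NOT B) OR NOT C   [double negation]
= A AND NOT B OR NOT C   [double negation]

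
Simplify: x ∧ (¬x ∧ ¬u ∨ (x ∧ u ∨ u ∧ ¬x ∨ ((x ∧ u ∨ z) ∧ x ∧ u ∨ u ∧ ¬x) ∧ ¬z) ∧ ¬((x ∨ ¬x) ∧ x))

False

x ∧ (¬x ∧ ¬u ∨ (x ∧ u ∨ u ∧ ¬x ∨ ((x ∧ u ∨ z) ∧ x ∧ u ∨ u ∧ ¬x) ∧ ¬z) ∧ ¬((x ∨ ¬x) ∧ x))
= x ∧ (¬x ∧ ¬u ∨ (x ∧ u ∨ u ∧ ¬x ∨ (x ∧ u ∨ u ∧ ¬x) ∧ ¬z) ∧ ¬((x ∨ ¬x) ∧ x))   [absorption]
= x ∧ (¬x ∧ ¬u ∨ (x ∧ u ∨ u ∧ ¬x) ∧ ¬((x ∨ ¬x) ∧ x))   [absorption]
= x ∧ (¬x ∧ ¬u ∨ (x ∧ u ∨ u ∧ ¬x) ∧ ¬x)   [complement / identity]
= x ∧ (¬x ∧ ¬u ∨ u ∧ ¬x)   [distribution]
= x ∧ ¬x   [distribution]
= False   [complement]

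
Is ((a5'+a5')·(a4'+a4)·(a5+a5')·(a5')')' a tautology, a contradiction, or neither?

tautology

((a5'+a5')·(a4'+a4)·(a5+a5')·(a5')')'
= ((a5'+a5')·(a5+a5')·(a5')')'
= (a5'·(a5+a5')·(a5')')'
= (a5'·(a5')')'
= a5+a5'
= 1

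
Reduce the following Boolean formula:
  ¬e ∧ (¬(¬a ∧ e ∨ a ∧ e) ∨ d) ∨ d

¬e ∧ (¬(¬a ∧ e ∨ a ∧ e) ∨ d) ∨ d
= ¬e ∧ (¬e ∨ d) ∨ d   (distribution)
= ¬e ∨ d   (absorption)

¬e ∨ d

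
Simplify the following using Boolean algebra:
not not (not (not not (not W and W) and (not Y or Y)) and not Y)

not not (not (not not (not W and W) and (not Y or Y)) and not Y)
= not not (not not not (not W and W) and not Y)   (complement / identity)
= not not (not (not W and W) and not Y)   (double negation)
= not (not W and W or Y)   (De Morgan)
= not Y   (complement / identity)

not Y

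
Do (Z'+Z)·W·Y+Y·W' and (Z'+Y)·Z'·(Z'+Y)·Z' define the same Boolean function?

No

E1: (Z'+Z)·W·Y+Y·W'
    = W·Y+Y·W'   (complement / identity)
    = Y   (distribution)
E2: (Z'+Y)·Z'·(Z'+Y)·Z'
    = (Z'+Y)·Z'   (idempotence)
    = Z'   (absorption)
These differ: at W=0, Y=0, Z=0, E1 = 0 but E2 = 1.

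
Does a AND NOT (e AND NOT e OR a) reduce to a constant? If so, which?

yes, False

a AND NOT (e AND NOT e OR a)
= a AND NOT a   [complement / identity]
= FALSE   [complement]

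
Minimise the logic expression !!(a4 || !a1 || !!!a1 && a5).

a4 || !a1

!!(a4 || !a1 || !!!a1 && a5)
= !!(a4 || !a1 || !a1 && a5)   (double negation)
= !!(a4 || !a1)   (absorption)
= a4 || !a1   (double negation)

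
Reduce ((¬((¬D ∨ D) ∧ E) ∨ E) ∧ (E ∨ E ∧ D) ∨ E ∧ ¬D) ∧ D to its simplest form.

E ∧ D

((¬((¬D ∨ D) ∧ E) ∨ E) ∧ (E ∨ E ∧ D) ∨ E ∧ ¬D) ∧ D
= ((¬((¬D ∨ D) ∧ E) ∨ E) ∧ E ∨ E ∧ ¬D) ∧ D   — absorption
= ((¬E ∨ E) ∧ E ∨ E ∧ ¬D) ∧ D   — complement / identity
= (E ∨ E ∧ ¬D) ∧ D   — complement / identity
= E ∧ D   — absorption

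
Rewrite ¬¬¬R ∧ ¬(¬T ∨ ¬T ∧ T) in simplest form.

¬R ∧ T

¬¬¬R ∧ ¬(¬T ∨ ¬T ∧ T)
= ¬¬¬R ∧ ¬¬T   (complement / identity)
= ¬R ∧ ¬¬T   (double negation)
= ¬R ∧ T   (double negation)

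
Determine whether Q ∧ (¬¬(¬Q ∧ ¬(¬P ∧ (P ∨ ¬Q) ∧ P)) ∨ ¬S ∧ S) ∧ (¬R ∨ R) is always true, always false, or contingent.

Q ∧ (¬¬(¬Q ∧ ¬(¬P ∧ (P ∨ ¬Q) ∧ P)) ∨ ¬S ∧ S) ∧ (¬R ∨ R)
= Q ∧ ¬¬(¬Q ∧ ¬(¬P ∧ (P ∨ ¬Q) ∧ P)) ∧ (¬R ∨ R)   [complement / identity]
= Q ∧ ¬¬(¬Q ∧ ¬(¬P ∧ (P ∨ ¬Q) ∧ P))   [complement / identity]
= Q ∧ ¬(Q ∨ ¬P ∧ (P ∨ ¬Q) ∧ P)   [De Morgan]
= Q ∧ ¬(Q ∨ ¬P ∧ P)   [absorption]
= Q ∧ ¬Q   [complement / identity]
= False   [complement]

always false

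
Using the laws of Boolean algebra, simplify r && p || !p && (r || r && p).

r

r && p || !p && (r || r && p)
= r && p || !p && r
= r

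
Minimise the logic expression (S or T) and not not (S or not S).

(S or T) and not not (S or not S)
= (S or T) and (S or not S)
= S or T

S or T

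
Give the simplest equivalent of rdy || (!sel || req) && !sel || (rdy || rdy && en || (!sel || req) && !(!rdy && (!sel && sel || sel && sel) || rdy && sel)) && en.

rdy || (!sel || req) && !sel || (rdy || rdy && en || (!sel || req) && !(!rdy && (!sel && sel || sel && sel) || rdy && sel)) && en
= rdy || (!sel || req) && !sel || (rdy || rdy && en || (!sel || req) && !(!rdy && sel || rdy && sel)) && en   (distribution)
= rdy || (!sel || req) && !sel || (rdy || rdy && en || (!sel || req) && !sel) && en   (distribution)
= rdy || (!sel || req) && !sel || (rdy || (!sel || req) && !sel) && en   (absorption)
= rdy || (!sel || req) && !sel   (absorption)
= rdy || !sel   (absorption)

rdy || !sel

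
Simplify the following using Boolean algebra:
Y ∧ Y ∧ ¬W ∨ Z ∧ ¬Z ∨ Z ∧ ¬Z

Y ∧ Y ∧ ¬W ∨ Z ∧ ¬Z ∨ Z ∧ ¬Z
= Y ∧ Y ∧ ¬W ∨ Z ∧ ¬Z   (complement / identity)
= Y ∧ Y ∧ ¬W   (complement / identity)
= Y ∧ ¬W   (idempotence)

Y ∧ ¬W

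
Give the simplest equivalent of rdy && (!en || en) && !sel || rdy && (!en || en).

rdy

rdy && (!en || en) && !sel || rdy && (!en || en)
= rdy && (!en || en)   (absorption)
= rdy   (complement / identity)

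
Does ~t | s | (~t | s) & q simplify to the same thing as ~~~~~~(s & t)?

No

E1: ~t | s | (~t | s) & q
    = ~t | s
E2: ~~~~~~(s & t)
    = ~~~~(s & t)
    = ~~(s & t)
    = s & t
These differ: at q=0, s=0, t=0, E1 = 1 but E2 = 0.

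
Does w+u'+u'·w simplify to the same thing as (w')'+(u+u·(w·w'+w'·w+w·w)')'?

E1: w+u'+u'·w
    = w+u'
E2: (w')'+(u+u·(w·w'+w'·w+w·w)')'
    = (w')'+(u+u·(w·w'+w)')'
    = (w')'+(u+u·w')'
    = (w')'+u'
    = w+u'
Both reduce to w+u', so they are equivalent.

Yes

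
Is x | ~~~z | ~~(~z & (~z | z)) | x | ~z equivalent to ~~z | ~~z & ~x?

E1: x | ~~~z | ~~(~z & (~z | z)) | x | ~z
    = x | ~~~z | ~~~z | x | ~z   — complement / identity
    = x | ~~~z | x | ~z   — idempotence
    = x | ~z | x | ~z   — double negation
    = x | ~z   — idempotence
E2: ~~z | ~~z & ~x
    = ~~z   — absorption
    = z   — double negation
These differ: at x=0, z=0, E1 = 1 but E2 = 0.

No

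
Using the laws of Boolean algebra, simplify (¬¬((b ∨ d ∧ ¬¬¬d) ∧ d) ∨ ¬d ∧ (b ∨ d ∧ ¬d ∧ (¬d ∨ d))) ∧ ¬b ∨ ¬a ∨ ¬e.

(¬¬((b ∨ d ∧ ¬¬¬d) ∧ d) ∨ ¬d ∧ (b ∨ d ∧ ¬d ∧ (¬d ∨ d))) ∧ ¬b ∨ ¬a ∨ ¬e
= (¬¬((b ∨ d ∧ ¬d) ∧ d) ∨ ¬d ∧ (b ∨ d ∧ ¬d ∧ (¬d ∨ d))) ∧ ¬b ∨ ¬a ∨ ¬e   — double negation
= (¬¬((b ∨ d ∧ ¬d) ∧ d) ∨ ¬d ∧ (b ∨ d ∧ ¬d)) ∧ ¬b ∨ ¬a ∨ ¬e   — complement / identity
= ((b ∨ d ∧ ¬d) ∧ d ∨ ¬d ∧ (b ∨ d ∧ ¬d)) ∧ ¬b ∨ ¬a ∨ ¬e   — double negation
= (b ∨ d ∧ ¬d) ∧ ¬b ∨ ¬a ∨ ¬e   — distribution
= b ∧ ¬b ∨ ¬a ∨ ¬e   — complement / identity
= ¬a ∨ ¬e   — complement / identity

¬a ∨ ¬e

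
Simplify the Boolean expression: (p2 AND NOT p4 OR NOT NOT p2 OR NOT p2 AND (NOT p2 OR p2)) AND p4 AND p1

p4 AND p1

(p2 AND NOT p4 OR NOT NOT p2 OR NOT p2 AND (NOT p2 OR p2)) AND p4 AND p1
= (p2 AND NOT p4 OR NOT NOT p2 OR NOT p2) AND p4 AND p1
= (p2 AND NOT p4 OR p2 OR NOT p2) AND p4 AND p1
= (p2 OR NOT p2) AND p4 AND p1
= p4 AND p1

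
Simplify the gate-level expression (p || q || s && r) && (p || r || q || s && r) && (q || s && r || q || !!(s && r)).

(p || q || s && r) && (p || r || q || s && r) && (q || s && r || q || !!(s && r))
= (q || s && r || p && (p || r)) && (q || s && r || q || !!(s && r))
= (q || s && r || p) && (q || s && r || q || !!(s && r))
= (q || s && r || p) && (q || s && r || q || s && r)
= (q || s && r || p) && (q || s && r)
= q || s && r

q || s && r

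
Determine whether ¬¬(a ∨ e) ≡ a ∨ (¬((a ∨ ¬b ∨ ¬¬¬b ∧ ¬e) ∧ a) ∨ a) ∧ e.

E1: ¬¬(a ∨ e)
    = a ∨ e   (double negation)
E2: a ∨ (¬((a ∨ ¬b ∨ ¬¬¬b ∧ ¬e) ∧ a) ∨ a) ∧ e
    = a ∨ (¬((a ∨ ¬b ∨ ¬b ∧ ¬e) ∧ a) ∨ a) ∧ e   (double negation)
    = a ∨ (¬((a ∨ ¬b) ∧ a) ∨ a) ∧ e   (absorption)
    = a ∨ (¬a ∨ a) ∧ e   (absorption)
    = a ∨ e   (complement / identity)
Both reduce to a ∨ e, so they are equivalent.

Yes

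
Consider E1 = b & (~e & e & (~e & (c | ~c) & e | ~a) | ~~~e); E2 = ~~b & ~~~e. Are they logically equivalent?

E1: b & (~e & e & (~e & (c | ~c) & e | ~a) | ~~~e)
    = b & (~e & e & (~e & e | ~a) | ~~~e)
    = b & (~e & e & (~e & e | ~a) | ~e)
    = b & (~e & e | ~e)
    = b & ~e
E2: ~~b & ~~~e
    = ~~b & ~e
    = b & ~e
Both reduce to b & ~e, so they are equivalent.

Yes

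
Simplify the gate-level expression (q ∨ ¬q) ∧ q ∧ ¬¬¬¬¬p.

q ∧ ¬p

(q ∨ ¬q) ∧ q ∧ ¬¬¬¬¬p
= (q ∨ ¬q) ∧ q ∧ ¬¬¬p   [double negation]
= (q ∨ ¬q) ∧ q ∧ ¬p   [double negation]
= q ∧ ¬p   [complement / identity]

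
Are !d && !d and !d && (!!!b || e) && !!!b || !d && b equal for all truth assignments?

E1: !d && !d
    = !d
E2: !d && (!!!b || e) && !!!b || !d && b
    = !d && !!!b || !d && b
    = !d && !b || !d && b
    = (!b || b) && !d
    = !d
Both reduce to !d, so they are equivalent.

Yes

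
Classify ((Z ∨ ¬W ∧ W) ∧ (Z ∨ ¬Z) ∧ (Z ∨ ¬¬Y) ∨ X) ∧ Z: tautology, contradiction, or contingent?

((Z ∨ ¬W ∧ W) ∧ (Z ∨ ¬Z) ∧ (Z ∨ ¬¬Y) ∨ X) ∧ Z
= (Z ∧ (Z ∨ ¬Z) ∧ (Z ∨ ¬¬Y) ∨ X) ∧ Z   — complement / identity
= (Z ∧ (Z ∨ ¬¬Y) ∨ X) ∧ Z   — complement / identity
= (Z ∧ (Z ∨ Y) ∨ X) ∧ Z   — double negation
= (Z ∨ X) ∧ Z   — absorption
= Z   — absorption
This depends on Z, so it is not a constant.

contingent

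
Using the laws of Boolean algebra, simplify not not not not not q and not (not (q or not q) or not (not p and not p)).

not q and not p

not not not not not q and not (not (q or not q) or not (not p and not p))
= not not not q and not (not (q or not q) or not (not p and not p))   — double negation
= not not not q and not (not (q or not q) or not not p)   — idempotence
= not q and not (not (q or not q) or not not p)   — double negation
= not q and (q or not q) and not p   — De Morgan
= not q and not p   — complement / identity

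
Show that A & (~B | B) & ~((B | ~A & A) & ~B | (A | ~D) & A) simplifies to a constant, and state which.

A & (~B | B) & ~((B | ~A & A) & ~B | (A | ~D) & A)
= A & (~B | B) & ~(B & ~B | (A | ~D) & A)   (complement / identity)
= A & ~(B & ~B | (A | ~D) & A)   (complement / identity)
= A & ~(B & ~B | A)   (absorption)
= A & ~A   (complement / identity)
= 0   (complement)

0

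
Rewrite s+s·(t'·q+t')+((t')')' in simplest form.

s+s·(t'·q+t')+((t')')'
= s+s·t'+((t')')'   — absorption
= s+((t')')'   — absorption
= s+t'   — double negation

s+t'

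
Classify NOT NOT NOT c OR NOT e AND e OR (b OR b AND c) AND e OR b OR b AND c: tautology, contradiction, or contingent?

NOT NOT NOT c OR NOT e AND e OR (b OR b AND c) AND e OR b OR b AND c
= NOT c OR NOT e AND e OR (b OR b AND c) AND e OR b OR b AND c
= NOT c OR (b OR b AND c) AND e OR b OR b AND c
= NOT c OR b OR b AND c
= NOT c OR b
This depends on b, c, so it is not a constant.

contingent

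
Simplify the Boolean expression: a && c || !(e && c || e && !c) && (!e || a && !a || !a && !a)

a && c || !(e && c || e && !c) && (!e || a && !a || !a && !a)
= a && c || !(e && c || e && !c) && (!e || !a)   — distribution
= a && c || !e && (!e || !a)   — distribution
= a && c || !e   — absorption

a && c || !e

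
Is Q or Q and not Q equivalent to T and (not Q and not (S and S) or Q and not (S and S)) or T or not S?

E1: Q or Q and not Q
    = Q   (complement / identity)
E2: T and (not Q and not (S and S) or Q and not (S and S)) or T or not S
    = T and not (S and S) or T or not S   (distribution)
    = T and not S or T or not S   (idempotence)
    = T or not S   (absorption)
These differ: at Q=0, S=0, T=0, E1 = 0 but E2 = 1.

No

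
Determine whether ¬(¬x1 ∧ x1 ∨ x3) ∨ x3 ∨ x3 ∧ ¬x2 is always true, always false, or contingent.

¬(¬x1 ∧ x1 ∨ x3) ∨ x3 ∨ x3 ∧ ¬x2
= ¬x3 ∨ x3 ∨ x3 ∧ ¬x2   [complement / identity]
= ¬x3 ∨ x3   [absorption]
= True   [complement]

always true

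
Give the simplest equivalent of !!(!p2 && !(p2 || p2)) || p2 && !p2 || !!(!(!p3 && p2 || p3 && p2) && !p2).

!p2

!!(!p2 && !(p2 || p2)) || p2 && !p2 || !!(!(!p3 && p2 || p3 && p2) && !p2)
= !!(!p2 && !(p2 || p2)) || p2 && !p2 || !!(!p2 && !p2)   — distribution
= !!(!p2 && !p2) || p2 && !p2 || !!(!p2 && !p2)   — idempotence
= !!(!p2 && !p2) || !!(!p2 && !p2)   — complement / identity
= !!(!p2 && !p2)   — idempotence
= !!!p2   — idempotence
= !p2   — double negation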